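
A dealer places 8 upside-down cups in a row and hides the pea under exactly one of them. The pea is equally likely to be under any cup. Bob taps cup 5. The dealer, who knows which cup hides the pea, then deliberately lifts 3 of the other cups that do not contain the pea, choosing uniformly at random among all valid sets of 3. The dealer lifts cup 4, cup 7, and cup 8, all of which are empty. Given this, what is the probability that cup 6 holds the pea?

Condition on the true location of the pea.
If it is under any of cups 1, 2, 3, and 6 (prior 1/8 each): the dealer has 20 equally likely choices, so probability 1/20; weight (1/8)·(1/20) = 1/160 each.
If it is under any of cups 4, 7, and 8 (prior 1/8 each): that cup was opened and seen not to hold the prize — ruled out; weight (1/8)·0 = 0 each.
If it is under cup 5 (prior 1/8): the dealer has 35 equally likely choices, so probability 1/35; weight (1/8)·(1/35) = 1/280.
The weights sum to 1/35.
So P(the pea under cup 6 | the dealer opened cup 4, cup 7, and cup 8) = (1/160) / (1/35) = 7/32.

7/32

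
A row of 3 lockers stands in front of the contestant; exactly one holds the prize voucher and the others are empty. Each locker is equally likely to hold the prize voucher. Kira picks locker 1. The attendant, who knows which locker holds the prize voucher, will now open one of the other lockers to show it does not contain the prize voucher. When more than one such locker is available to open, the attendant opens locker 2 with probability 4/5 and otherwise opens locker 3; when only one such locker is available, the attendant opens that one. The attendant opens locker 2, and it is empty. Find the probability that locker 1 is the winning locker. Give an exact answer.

Apply Bayes' rule, conditioning on where the prize voucher actually is.
If it is in locker 1 (prior 1/3): locker 2 is available, opened with probability 4/5; weight (1/3)·(4/5) = 4/15.
If it is in locker 2 (prior 1/3): the attendant opened locker 2, so this case is ruled out; weight (1/3)·0 = 0.
If it is in locker 3 (prior 1/3): only locker 2 is available, probability 1; weight (1/3)·1 = 1/3.
The weights sum to 3/5.
So P(the prize voucher in locker 1 | the attendant opened locker 2) = (4/15) / (3/5) = 4/9.

4/9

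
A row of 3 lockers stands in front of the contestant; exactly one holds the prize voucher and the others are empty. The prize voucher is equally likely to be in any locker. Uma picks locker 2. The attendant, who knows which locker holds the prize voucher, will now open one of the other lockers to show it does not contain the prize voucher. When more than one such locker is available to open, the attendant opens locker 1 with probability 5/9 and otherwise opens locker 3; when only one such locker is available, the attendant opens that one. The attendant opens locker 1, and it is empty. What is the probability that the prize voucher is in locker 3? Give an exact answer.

Apply Bayes' rule, conditioning on where the prize voucher actually is.
If it is in locker 1 (prior 1/3): the attendant opened locker 1, so this case is ruled out; weight (1/3)·0 = 0.
If it is in locker 2 (prior 1/3): locker 1 is available, opened with probability 5/9; weight (1/3)·(5/9) = 5/27.
If it is in locker 3 (prior 1/3): only locker 1 is available, probability 1; weight (1/3)·1 = 1/3.
The weights sum to 14/27.
So P(the prize voucher in locker 3 | the attendant opened locker 1) = (1/3) / (14/27) = 9/14.

9/14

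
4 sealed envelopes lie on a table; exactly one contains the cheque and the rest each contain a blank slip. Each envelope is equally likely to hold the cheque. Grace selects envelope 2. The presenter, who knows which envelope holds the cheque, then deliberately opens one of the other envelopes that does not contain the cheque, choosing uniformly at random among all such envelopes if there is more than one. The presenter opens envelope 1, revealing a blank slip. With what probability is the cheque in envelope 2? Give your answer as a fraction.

1/4

Condition on the true location of the cheque.
If it is in envelope 1 (prior 1/4): the presenter opened envelope 1, so this case is ruled out; weight (1/4)·0 = 0.
If it is in envelope 2 (prior 1/4): the presenter has 3 equally likely choices, so probability 1/3; weight (1/4)·(1/3) = 1/12.
If it is in either of envelopes 3 and 4 (prior 1/4 each): the presenter has 2 equally likely choices, so probability 1/2; weight (1/4)·(1/2) = 1/8 each.
The weights sum to 1/3.
So P(the cheque in envelope 2 | the presenter opened envelope 1) = (1/12) / (1/3) = 1/4.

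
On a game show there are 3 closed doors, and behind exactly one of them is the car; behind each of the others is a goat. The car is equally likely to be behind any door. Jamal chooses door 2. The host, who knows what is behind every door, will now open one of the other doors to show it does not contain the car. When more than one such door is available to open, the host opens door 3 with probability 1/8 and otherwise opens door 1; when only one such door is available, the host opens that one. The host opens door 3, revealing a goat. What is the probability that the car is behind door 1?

8/9

Apply Bayes' rule, conditioning on where the car actually is.
If it is behind door 1 (prior 1/3): only door 3 is available, probability 1; weight (1/3)·1 = 1/3.
If it is behind door 2 (prior 1/3): door 3 is available, opened with probability 1/8; weight (1/3)·(1/8) = 1/24.
If it is behind door 3 (prior 1/3): the host opened door 3, so this case is ruled out; weight (1/3)·0 = 0.
The weights sum to 3/8.
So P(the car behind door 1 | the host opened door 3) = (1/3) / (3/8) = 8/9.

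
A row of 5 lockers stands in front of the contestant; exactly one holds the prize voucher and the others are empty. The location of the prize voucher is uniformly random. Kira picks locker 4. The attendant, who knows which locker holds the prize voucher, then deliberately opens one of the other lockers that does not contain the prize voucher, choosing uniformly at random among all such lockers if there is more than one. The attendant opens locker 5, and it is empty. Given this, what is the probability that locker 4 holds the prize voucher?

1/5

Apply Bayes' rule, conditioning on where the prize voucher actually is.
If it is in any of lockers 1, 2, and 3 (prior 1/5 each): the attendant has 3 equally likely choices, so probability 1/3; weight (1/5)·(1/3) = 1/15 each.
If it is in locker 4 (prior 1/5): the attendant has 4 equally likely choices, so probability 1/4; weight (1/5)·(1/4) = 1/20.
If it is in locker 5 (prior 1/5): the attendant opened locker 5, so this case is ruled out; weight (1/5)·0 = 0.
The weights sum to 1/4.
So P(the prize voucher in locker 4 | the attendant opened locker 5) = (1/20) / (1/4) = 1/5.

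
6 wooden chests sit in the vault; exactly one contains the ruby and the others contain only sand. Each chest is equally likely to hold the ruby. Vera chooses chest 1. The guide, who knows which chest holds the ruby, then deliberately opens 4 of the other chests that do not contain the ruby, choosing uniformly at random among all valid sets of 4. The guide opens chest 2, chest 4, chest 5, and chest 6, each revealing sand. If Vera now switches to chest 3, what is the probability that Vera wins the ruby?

Consider each possible location of the ruby in turn.
If it is in chest 1 (prior 1/6): the guide has 5 equally likely choices, so probability 1/5; weight (1/6)·(1/5) = 1/30.
If it is in any of chests 2, 4, 5, and 6 (prior 1/6 each): that chest was opened and seen not to hold the prize — ruled out; weight (1/6)·0 = 0 each.
If it is in chest 3 (prior 1/6): the guide has no choice, probability 1; weight (1/6)·1 = 1/6.
The weights sum to 1/5.
So P(the ruby in chest 3 | the guide opened chest 2, chest 4, chest 5, and chest 6) = (1/6) / (1/5) = 5/6.

5/6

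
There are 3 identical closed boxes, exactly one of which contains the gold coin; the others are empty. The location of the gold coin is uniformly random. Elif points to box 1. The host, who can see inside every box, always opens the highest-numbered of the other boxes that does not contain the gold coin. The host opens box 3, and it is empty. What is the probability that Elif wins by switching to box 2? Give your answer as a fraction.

Condition on the true location of the gold coin.
If it is in either of boxes 1 and 2 (prior 1/3 each): box 3 is the highest-numbered option available, probability 1; weight (1/3)·1 = 1/3 each.
If it is in box 3 (prior 1/3): the host opened box 3, so this case is ruled out; weight (1/3)·0 = 0.
The weights sum to 2/3.
So P(the gold coin in box 2 | the host opened box 3) = (1/3) / (2/3) = 1/2.

1/2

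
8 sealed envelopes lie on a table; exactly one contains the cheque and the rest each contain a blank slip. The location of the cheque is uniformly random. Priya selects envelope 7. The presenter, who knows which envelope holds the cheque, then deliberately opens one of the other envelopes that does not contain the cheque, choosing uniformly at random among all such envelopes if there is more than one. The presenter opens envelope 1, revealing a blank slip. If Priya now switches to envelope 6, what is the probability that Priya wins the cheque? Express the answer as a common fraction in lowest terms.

Apply Bayes' rule, conditioning on where the cheque actually is.
If it is in envelope 1 (prior 1/8): the presenter opened envelope 1, so this case is ruled out; weight (1/8)·0 = 0.
If it is in any of envelopes 2, 3, 4, 5, 6, and 8 (prior 1/8 each): the presenter has 6 equally likely choices, so probability 1/6; weight (1/8)·(1/6) = 1/48 each.
If it is in envelope 7 (prior 1/8): the presenter has 7 equally likely choices, so probability 1/7; weight (1/8)·(1/7) = 1/56.
The weights sum to 1/7.
So P(the cheque in envelope 6 | the presenter opened envelope 1) = (1/48) / (1/7) = 7/48.

7/48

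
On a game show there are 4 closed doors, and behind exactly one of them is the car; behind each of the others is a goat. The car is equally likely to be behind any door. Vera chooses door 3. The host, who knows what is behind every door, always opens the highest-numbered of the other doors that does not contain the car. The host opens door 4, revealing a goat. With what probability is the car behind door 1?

Apply Bayes' rule, conditioning on where the car actually is.
If it is behind any of doors 1, 2, and 3 (prior 1/4 each): door 4 is the highest-numbered option available, probability 1; weight (1/4)·1 = 1/4 each.
If it is behind door 4 (prior 1/4): the host opened door 4, so this case is ruled out; weight (1/4)·0 = 0.
The weights sum to 3/4.
So P(the car behind door 1 | the host opened door 4) = (1/4) / (3/4) = 1/3.

1/3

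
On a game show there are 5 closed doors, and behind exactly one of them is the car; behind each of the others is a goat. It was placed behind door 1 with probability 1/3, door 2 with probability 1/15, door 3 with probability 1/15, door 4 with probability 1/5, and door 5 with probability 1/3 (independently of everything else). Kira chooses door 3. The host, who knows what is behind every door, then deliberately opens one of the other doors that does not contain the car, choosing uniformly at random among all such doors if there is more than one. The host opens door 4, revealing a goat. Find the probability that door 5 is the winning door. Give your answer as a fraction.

Condition on the true location of the car.
If it is behind either of doors 1 and 5 (prior 1/3 each): the host has 3 equally likely choices, so probability 1/3; weight (1/3)·(1/3) = 1/9 each.
If it is behind door 2 (prior 1/15): the host has 3 equally likely choices, so probability 1/3; weight (1/15)·(1/3) = 1/45.
If it is behind door 3 (prior 1/15): the host has 4 equally likely choices, so probability 1/4; weight (1/15)·(1/4) = 1/60.
If it is behind door 4 (prior 1/5): the host opened door 4, so this case is ruled out; weight (1/5)·0 = 0.
The weights sum to 47/180.
So P(the car behind door 5 | the host opened door 4) = (1/9) / (47/180) = 20/47.

20/47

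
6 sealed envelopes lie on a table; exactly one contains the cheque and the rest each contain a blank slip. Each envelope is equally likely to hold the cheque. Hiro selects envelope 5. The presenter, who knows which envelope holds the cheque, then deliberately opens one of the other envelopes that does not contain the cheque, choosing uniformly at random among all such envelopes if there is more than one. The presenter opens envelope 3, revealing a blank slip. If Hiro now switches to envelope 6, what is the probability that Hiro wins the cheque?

5/24

Consider each possible location of the cheque in turn.
If it is in any of envelopes 1, 2, 4, and 6 (prior 1/6 each): the presenter has 4 equally likely choices, so probability 1/4; weight (1/6)·(1/4) = 1/24 each.
If it is in envelope 3 (prior 1/6): the presenter opened envelope 3, so this case is ruled out; weight (1/6)·0 = 0.
If it is in envelope 5 (prior 1/6): the presenter has 5 equally likely choices, so probability 1/5; weight (1/6)·(1/5) = 1/30.
The weights sum to 1/5.
So P(the cheque in envelope 6 | the presenter opened envelope 3) = (1/24) / (1/5) = 5/24.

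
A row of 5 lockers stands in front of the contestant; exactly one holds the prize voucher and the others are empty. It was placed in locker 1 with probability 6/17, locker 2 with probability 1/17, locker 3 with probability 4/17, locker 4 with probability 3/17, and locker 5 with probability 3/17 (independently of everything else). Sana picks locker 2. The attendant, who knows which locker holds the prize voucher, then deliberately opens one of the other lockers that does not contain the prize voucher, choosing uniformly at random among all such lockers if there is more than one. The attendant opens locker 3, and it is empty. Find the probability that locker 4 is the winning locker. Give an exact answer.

Apply Bayes' rule, conditioning on where the prize voucher actually is.
If it is in locker 1 (prior 6/17): the attendant has 3 equally likely choices, so probability 1/3; weight (6/17)·(1/3) = 2/17.
If it is in locker 2 (prior 1/17): the attendant has 4 equally likely choices, so probability 1/4; weight (1/17)·(1/4) = 1/68.
If it is in locker 3 (prior 4/17): the attendant opened locker 3, so this case is ruled out; weight (4/17)·0 = 0.
If it is in either of lockers 4 and 5 (prior 3/17 each): the attendant has 3 equally likely choices, so probability 1/3; weight (3/17)·(1/3) = 1/17 each.
The weights sum to 1/4.
So P(the prize voucher in locker 4 | the attendant opened locker 3) = (1/17) / (1/4) = 4/17.

4/17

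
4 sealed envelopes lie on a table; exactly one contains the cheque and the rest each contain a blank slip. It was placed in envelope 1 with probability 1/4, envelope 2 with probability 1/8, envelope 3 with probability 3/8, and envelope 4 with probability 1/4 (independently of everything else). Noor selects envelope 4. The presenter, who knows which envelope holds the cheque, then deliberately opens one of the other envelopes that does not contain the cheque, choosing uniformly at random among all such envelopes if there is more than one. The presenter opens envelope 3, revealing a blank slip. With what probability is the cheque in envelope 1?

6/13

Condition on the true location of the cheque.
If it is in envelope 1 (prior 1/4): the presenter has 2 equally likely choices, so probability 1/2; weight (1/4)·(1/2) = 1/8.
If it is in envelope 2 (prior 1/8): the presenter has 2 equally likely choices, so probability 1/2; weight (1/8)·(1/2) = 1/16.
If it is in envelope 3 (prior 3/8): the presenter opened envelope 3, so this case is ruled out; weight (3/8)·0 = 0.
If it is in envelope 4 (prior 1/4): the presenter has 3 equally likely choices, so probability 1/3; weight (1/4)·(1/3) = 1/12.
The weights sum to 13/48.
So P(the cheque in envelope 1 | the presenter opened envelope 3) = (1/8) / (13/48) = 6/13.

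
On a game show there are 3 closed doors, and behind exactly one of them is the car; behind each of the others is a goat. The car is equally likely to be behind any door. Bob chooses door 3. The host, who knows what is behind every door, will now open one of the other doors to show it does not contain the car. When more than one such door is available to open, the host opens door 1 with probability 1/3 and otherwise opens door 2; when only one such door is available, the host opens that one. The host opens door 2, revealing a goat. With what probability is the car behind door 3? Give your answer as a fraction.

Apply Bayes' rule, conditioning on where the car actually is.
If it is behind door 1 (prior 1/3): only door 2 is available, probability 1; weight (1/3)·1 = 1/3.
If it is behind door 2 (prior 1/3): the host opened door 2, so this case is ruled out; weight (1/3)·0 = 0.
If it is behind door 3 (prior 1/3): door 1 is available but not opened, probability 2/3; weight (1/3)·(2/3) = 2/9.
The weights sum to 5/9.
So P(the car behind door 3 | the host opened door 2) = (2/9) / (5/9) = 2/5.

2/5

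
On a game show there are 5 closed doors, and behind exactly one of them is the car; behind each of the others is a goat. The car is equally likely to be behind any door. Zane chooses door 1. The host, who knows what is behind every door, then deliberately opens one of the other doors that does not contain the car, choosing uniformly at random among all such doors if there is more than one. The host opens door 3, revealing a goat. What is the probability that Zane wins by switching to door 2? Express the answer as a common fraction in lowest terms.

Consider each possible location of the car in turn.
If it is behind door 1 (prior 1/5): the host has 4 equally likely choices, so probability 1/4; weight (1/5)·(1/4) = 1/20.
If it is behind any of doors 2, 4, and 5 (prior 1/5 each): the host has 3 equally likely choices, so probability 1/3; weight (1/5)·(1/3) = 1/15 each.
If it is behind door 3 (prior 1/5): the host opened door 3, so this case is ruled out; weight (1/5)·0 = 0.
The weights sum to 1/4.
So P(the car behind door 2 | the host opened door 3) = (1/15) / (1/4) = 4/15.

4/15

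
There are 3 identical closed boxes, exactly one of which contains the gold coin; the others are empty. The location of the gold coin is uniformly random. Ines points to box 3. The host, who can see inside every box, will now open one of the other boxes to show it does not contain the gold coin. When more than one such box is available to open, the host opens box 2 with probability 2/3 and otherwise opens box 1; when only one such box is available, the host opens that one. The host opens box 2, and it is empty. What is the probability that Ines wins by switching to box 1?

Apply Bayes' rule, conditioning on where the gold coin actually is.
If it is in box 1 (prior 1/3): only box 2 is available, probability 1; weight (1/3)·1 = 1/3.
If it is in box 2 (prior 1/3): the host opened box 2, so this case is ruled out; weight (1/3)·0 = 0.
If it is in box 3 (prior 1/3): box 2 is available, opened with probability 2/3; weight (1/3)·(2/3) = 2/9.
The weights sum to 5/9.
So P(the gold coin in box 1 | the host opened box 2) = (1/3) / (5/9) = 3/5.

3/5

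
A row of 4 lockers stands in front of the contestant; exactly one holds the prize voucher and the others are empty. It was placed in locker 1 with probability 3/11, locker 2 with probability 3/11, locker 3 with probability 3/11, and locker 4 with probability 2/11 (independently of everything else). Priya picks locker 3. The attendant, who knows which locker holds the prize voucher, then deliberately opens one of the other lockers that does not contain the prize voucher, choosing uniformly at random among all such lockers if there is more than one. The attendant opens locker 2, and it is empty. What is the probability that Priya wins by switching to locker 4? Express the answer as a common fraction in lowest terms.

Apply Bayes' rule, conditioning on where the prize voucher actually is.
If it is in locker 1 (prior 3/11): the attendant has 2 equally likely choices, so probability 1/2; weight (3/11)·(1/2) = 3/22.
If it is in locker 2 (prior 3/11): the attendant opened locker 2, so this case is ruled out; weight (3/11)·0 = 0.
If it is in locker 3 (prior 3/11): the attendant has 3 equally likely choices, so probability 1/3; weight (3/11)·(1/3) = 1/11.
If it is in locker 4 (prior 2/11): the attendant has 2 equally likely choices, so probability 1/2; weight (2/11)·(1/2) = 1/11.
The weights sum to 7/22.
So P(the prize voucher in locker 4 | the attendant opened locker 2) = (1/11) / (7/22) = 2/7.

2/7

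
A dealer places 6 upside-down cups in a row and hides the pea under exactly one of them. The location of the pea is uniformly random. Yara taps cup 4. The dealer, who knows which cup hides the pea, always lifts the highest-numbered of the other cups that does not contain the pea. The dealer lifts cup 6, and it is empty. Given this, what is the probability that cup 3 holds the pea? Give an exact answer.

Apply Bayes' rule, conditioning on where the pea actually is.
If it is under any of cups 1, 2, 3, 4, and 5 (prior 1/6 each): cup 6 is the highest-numbered option available, probability 1; weight (1/6)·1 = 1/6 each.
If it is under cup 6 (prior 1/6): the dealer opened cup 6, so this case is ruled out; weight (1/6)·0 = 0.
The weights sum to 5/6.
So P(the pea under cup 3 | the dealer opened cup 6) = (1/6) / (5/6) = 1/5.

1/5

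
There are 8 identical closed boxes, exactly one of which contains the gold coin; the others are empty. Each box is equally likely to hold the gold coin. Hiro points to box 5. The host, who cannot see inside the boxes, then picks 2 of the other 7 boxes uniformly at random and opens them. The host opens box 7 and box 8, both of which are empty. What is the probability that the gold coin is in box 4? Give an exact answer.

1/6

Condition on the true location of the gold coin.
If it is in any of boxes 1, 2, 3, 4, 5, and 6 (prior 1/8 each): the host picks exactly this set with probability 1/21 regardless, and none is the prize; weight (1/8)·(1/21) = 1/168 each.
If it is in either of boxes 7 and 8 (prior 1/8 each): that box was opened and seen not to hold the prize — ruled out; weight (1/8)·0 = 0 each.
The weights sum to 1/28.
So P(the gold coin in box 4 | the host opened box 7 and box 8) = (1/168) / (1/28) = 1/6.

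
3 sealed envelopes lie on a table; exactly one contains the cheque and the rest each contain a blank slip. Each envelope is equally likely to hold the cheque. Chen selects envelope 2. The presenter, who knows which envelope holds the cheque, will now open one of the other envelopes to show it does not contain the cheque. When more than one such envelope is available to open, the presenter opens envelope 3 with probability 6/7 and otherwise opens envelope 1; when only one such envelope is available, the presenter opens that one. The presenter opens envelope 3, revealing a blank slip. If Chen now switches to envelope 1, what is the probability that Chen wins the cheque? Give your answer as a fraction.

Condition on the true location of the cheque.
If it is in envelope 1 (prior 1/3): only envelope 3 is available, probability 1; weight (1/3)·1 = 1/3.
If it is in envelope 2 (prior 1/3): envelope 3 is available, opened with probability 6/7; weight (1/3)·(6/7) = 2/7.
If it is in envelope 3 (prior 1/3): the presenter opened envelope 3, so this case is ruled out; weight (1/3)·0 = 0.
The weights sum to 13/21.
So P(the cheque in envelope 1 | the presenter opened envelope 3) = (1/3) / (13/21) = 7/13.

7/13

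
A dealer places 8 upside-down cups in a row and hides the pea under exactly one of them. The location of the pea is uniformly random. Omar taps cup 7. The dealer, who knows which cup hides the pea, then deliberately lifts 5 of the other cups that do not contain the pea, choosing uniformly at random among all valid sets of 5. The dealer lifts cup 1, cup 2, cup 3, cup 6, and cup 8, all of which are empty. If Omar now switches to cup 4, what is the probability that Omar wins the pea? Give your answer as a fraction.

Apply Bayes' rule, conditioning on where the pea actually is.
If it is under any of cups 1, 2, 3, 6, and 8 (prior 1/8 each): that cup was opened and seen not to hold the prize — ruled out; weight (1/8)·0 = 0 each.
If it is under either of cups 4 and 5 (prior 1/8 each): the dealer has 6 equally likely choices, so probability 1/6; weight (1/8)·(1/6) = 1/48 each.
If it is under cup 7 (prior 1/8): the dealer has 21 equally likely choices, so probability 1/21; weight (1/8)·(1/21) = 1/168.
The weights sum to 1/21.
So P(the pea under cup 4 | the dealer opened cup 1, cup 2, cup 3, cup 6, and cup 8) = (1/48) / (1/21) = 7/16.

7/16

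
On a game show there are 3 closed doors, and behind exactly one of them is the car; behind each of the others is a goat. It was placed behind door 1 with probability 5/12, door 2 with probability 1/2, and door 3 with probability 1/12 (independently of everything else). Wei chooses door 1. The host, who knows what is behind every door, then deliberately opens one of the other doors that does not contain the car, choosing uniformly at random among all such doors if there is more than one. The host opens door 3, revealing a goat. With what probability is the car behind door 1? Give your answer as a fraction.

5/17

Condition on the true location of the car.
If it is behind door 1 (prior 5/12): the host has 2 equally likely choices, so probability 1/2; weight (5/12)·(1/2) = 5/24.
If it is behind door 2 (prior 1/2): the host has no choice, probability 1; weight (1/2)·1 = 1/2.
If it is behind door 3 (prior 1/12): the host opened door 3, so this case is ruled out; weight (1/12)·0 = 0.
The weights sum to 17/24.
So P(the car behind door 1 | the host opened door 3) = (5/24) / (17/24) = 5/17.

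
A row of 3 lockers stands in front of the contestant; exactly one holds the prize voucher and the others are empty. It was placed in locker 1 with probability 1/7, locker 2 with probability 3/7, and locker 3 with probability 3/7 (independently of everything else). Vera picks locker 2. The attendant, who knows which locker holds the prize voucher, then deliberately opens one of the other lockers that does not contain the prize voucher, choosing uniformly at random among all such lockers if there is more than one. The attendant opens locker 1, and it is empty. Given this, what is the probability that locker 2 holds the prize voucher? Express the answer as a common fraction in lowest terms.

Consider each possible location of the prize voucher in turn.
If it is in locker 1 (prior 1/7): the attendant opened locker 1, so this case is ruled out; weight (1/7)·0 = 0.
If it is in locker 2 (prior 3/7): the attendant has 2 equally likely choices, so probability 1/2; weight (3/7)·(1/2) = 3/14.
If it is in locker 3 (prior 3/7): the attendant has no choice, probability 1; weight (3/7)·1 = 3/7.
The weights sum to 9/14.
So P(the prize voucher in locker 2 | the attendant opened locker 1) = (3/14) / (9/14) = 1/3.

1/3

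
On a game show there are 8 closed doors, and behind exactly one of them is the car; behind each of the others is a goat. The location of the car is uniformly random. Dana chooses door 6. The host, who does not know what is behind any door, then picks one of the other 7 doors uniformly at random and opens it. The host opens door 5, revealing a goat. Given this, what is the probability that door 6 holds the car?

1/7

Condition on the true location of the car.
If it is behind any of doors 1, 2, 3, 4, 6, 7, and 8 (prior 1/8 each): the host picks door 5 with probability 1/7 regardless, and it is not the prize; weight (1/8)·(1/7) = 1/56 each.
If it is behind door 5 (prior 1/8): the host opened door 5, so this case is ruled out; weight (1/8)·0 = 0.
The weights sum to 1/8.
So P(the car behind door 6 | the host opened door 5) = (1/56) / (1/8) = 1/7.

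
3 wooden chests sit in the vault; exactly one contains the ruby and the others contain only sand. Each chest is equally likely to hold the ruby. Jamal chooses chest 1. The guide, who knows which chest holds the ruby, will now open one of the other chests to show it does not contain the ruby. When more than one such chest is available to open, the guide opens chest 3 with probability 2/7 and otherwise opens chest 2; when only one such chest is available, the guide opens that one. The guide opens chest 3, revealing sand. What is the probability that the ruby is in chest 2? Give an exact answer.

Apply Bayes' rule, conditioning on where the ruby actually is.
If it is in chest 1 (prior 1/3): chest 3 is available, opened with probability 2/7; weight (1/3)·(2/7) = 2/21.
If it is in chest 2 (prior 1/3): only chest 3 is available, probability 1; weight (1/3)·1 = 1/3.
If it is in chest 3 (prior 1/3): the guide opened chest 3, so this case is ruled out; weight (1/3)·0 = 0.
The weights sum to 3/7.
So P(the ruby in chest 2 | the guide opened chest 3) = (1/3) / (3/7) = 7/9.

7/9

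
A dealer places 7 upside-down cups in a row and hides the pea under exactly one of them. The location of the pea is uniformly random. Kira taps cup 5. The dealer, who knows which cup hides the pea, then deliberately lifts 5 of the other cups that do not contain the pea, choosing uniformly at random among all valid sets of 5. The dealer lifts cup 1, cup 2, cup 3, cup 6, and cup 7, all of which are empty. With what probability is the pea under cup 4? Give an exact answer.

6/7

Condition on the true location of the pea.
If it is under any of cups 1, 2, 3, 6, and 7 (prior 1/7 each): that cup was opened and seen not to hold the prize — ruled out; weight (1/7)·0 = 0 each.
If it is under cup 4 (prior 1/7): the dealer has no choice, probability 1; weight (1/7)·1 = 1/7.
If it is under cup 5 (prior 1/7): the dealer has 6 equally likely choices, so probability 1/6; weight (1/7)·(1/6) = 1/42.
The weights sum to 1/6.
So P(the pea under cup 4 | the dealer opened cup 1, cup 2, cup 3, cup 6, and cup 7) = (1/7) / (1/6) = 6/7.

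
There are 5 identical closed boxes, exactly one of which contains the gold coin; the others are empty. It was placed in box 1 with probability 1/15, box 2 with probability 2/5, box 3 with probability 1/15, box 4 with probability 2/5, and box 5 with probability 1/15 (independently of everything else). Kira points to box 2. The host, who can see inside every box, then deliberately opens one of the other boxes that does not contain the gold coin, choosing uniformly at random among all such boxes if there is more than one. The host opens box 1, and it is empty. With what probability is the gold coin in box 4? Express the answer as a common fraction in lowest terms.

Apply Bayes' rule, conditioning on where the gold coin actually is.
If it is in box 1 (prior 1/15): the host opened box 1, so this case is ruled out; weight (1/15)·0 = 0.
If it is in box 2 (prior 2/5): the host has 4 equally likely choices, so probability 1/4; weight (2/5)·(1/4) = 1/10.
If it is in either of boxes 3 and 5 (prior 1/15 each): the host has 3 equally likely choices, so probability 1/3; weight (1/15)·(1/3) = 1/45 each.
If it is in box 4 (prior 2/5): the host has 3 equally likely choices, so probability 1/3; weight (2/5)·(1/3) = 2/15.
The weights sum to 5/18.
So P(the gold coin in box 4 | the host opened box 1) = (2/15) / (5/18) = 12/25.

12/25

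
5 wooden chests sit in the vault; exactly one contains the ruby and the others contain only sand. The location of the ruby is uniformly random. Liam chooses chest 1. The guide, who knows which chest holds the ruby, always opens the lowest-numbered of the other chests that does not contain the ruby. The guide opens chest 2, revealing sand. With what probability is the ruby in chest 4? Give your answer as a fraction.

1/4

Condition on the true location of the ruby.
If it is in any of chests 1, 3, 4, and 5 (prior 1/5 each): chest 2 is the lowest-numbered option available, probability 1; weight (1/5)·1 = 1/5 each.
If it is in chest 2 (prior 1/5): the guide opened chest 2, so this case is ruled out; weight (1/5)·0 = 0.
The weights sum to 4/5.
So P(the ruby in chest 4 | the guide opened chest 2) = (1/5) / (4/5) = 1/4.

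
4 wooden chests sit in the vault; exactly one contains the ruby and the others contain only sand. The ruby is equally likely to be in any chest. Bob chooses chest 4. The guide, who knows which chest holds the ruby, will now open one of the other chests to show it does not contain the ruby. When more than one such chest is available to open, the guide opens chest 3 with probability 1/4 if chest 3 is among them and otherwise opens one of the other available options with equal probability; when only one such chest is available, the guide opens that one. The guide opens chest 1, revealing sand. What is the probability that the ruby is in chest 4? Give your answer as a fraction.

Apply Bayes' rule, conditioning on where the ruby actually is.
If it is in chest 1 (prior 1/4): the guide opened chest 1, so this case is ruled out; weight (1/4)·0 = 0.
If it is in chest 2 (prior 1/4): chest 3 is available but not opened, probability 3/4; weight (1/4)·(3/4) = 3/16.
If it is in chest 3 (prior 1/4): chest 3 holds the prize so is unavailable; the guide chooses uniformly among the 2 others, probability 1/2; weight (1/4)·(1/2) = 1/8.
If it is in chest 4 (prior 1/4): chest 3 is available but not opened; chest 1 gets probability (1 − 1/4)/2 = 3/8; weight (1/4)·(3/8) = 3/32.
The weights sum to 13/32.
So P(the ruby in chest 4 | the guide opened chest 1) = (3/32) / (13/32) = 3/13.

3/13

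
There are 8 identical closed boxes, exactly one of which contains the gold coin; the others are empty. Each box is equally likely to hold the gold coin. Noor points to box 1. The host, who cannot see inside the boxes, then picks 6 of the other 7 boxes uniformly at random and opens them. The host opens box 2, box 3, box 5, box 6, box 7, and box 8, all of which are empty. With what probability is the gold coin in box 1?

1/2

Apply Bayes' rule, conditioning on where the gold coin actually is.
If it is in either of boxes 1 and 4 (prior 1/8 each): the host picks exactly this set with probability 1/7 regardless, and none is the prize; weight (1/8)·(1/7) = 1/56 each.
If it is in any of boxes 2, 3, 5, 6, 7, and 8 (prior 1/8 each): that box was opened and seen not to hold the prize — ruled out; weight (1/8)·0 = 0 each.
The weights sum to 1/28.
So P(the gold coin in box 1 | the host opened box 2, box 3, box 5, box 6, box 7, and box 8) = (1/56) / (1/28) = 1/2.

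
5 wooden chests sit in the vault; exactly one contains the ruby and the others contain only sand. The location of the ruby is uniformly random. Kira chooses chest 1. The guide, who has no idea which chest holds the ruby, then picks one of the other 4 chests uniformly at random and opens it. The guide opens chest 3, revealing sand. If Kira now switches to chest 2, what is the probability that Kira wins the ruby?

Because the guide chose which chest to open without knowing where the ruby is, the choice is independent of the prize location. Learning that chest 3 does not hold the ruby simply rules out that one location and leaves the remaining 4 chests still equally likely by symmetry.
So P(the ruby in chest 2) = 1/4.

1/4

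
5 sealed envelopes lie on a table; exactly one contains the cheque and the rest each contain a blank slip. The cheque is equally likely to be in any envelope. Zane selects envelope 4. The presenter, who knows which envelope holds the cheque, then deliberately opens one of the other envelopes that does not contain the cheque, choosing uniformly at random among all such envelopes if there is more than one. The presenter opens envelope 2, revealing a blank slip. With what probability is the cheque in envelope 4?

Consider each possible location of the cheque in turn.
If it is in any of envelopes 1, 3, and 5 (prior 1/5 each): the presenter has 3 equally likely choices, so probability 1/3; weight (1/5)·(1/3) = 1/15 each.
If it is in envelope 2 (prior 1/5): the presenter opened envelope 2, so this case is ruled out; weight (1/5)·0 = 0.
If it is in envelope 4 (prior 1/5): the presenter has 4 equally likely choices, so probability 1/4; weight (1/5)·(1/4) = 1/20.
The weights sum to 1/4.
So P(the cheque in envelope 4 | the presenter opened envelope 2) = (1/20) / (1/4) = 1/5.

1/5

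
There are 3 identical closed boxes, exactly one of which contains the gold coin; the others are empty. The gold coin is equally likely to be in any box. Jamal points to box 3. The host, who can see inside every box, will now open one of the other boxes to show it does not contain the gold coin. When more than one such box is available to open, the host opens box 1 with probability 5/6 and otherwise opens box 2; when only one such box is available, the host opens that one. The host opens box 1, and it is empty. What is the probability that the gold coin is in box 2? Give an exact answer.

6/11

Consider each possible location of the gold coin in turn.
If it is in box 1 (prior 1/3): the host opened box 1, so this case is ruled out; weight (1/3)·0 = 0.
If it is in box 2 (prior 1/3): only box 1 is available, probability 1; weight (1/3)·1 = 1/3.
If it is in box 3 (prior 1/3): box 1 is available, opened with probability 5/6; weight (1/3)·(5/6) = 5/18.
The weights sum to 11/18.
So P(the gold coin in box 2 | the host opened box 1) = (1/3) / (11/18) = 6/11.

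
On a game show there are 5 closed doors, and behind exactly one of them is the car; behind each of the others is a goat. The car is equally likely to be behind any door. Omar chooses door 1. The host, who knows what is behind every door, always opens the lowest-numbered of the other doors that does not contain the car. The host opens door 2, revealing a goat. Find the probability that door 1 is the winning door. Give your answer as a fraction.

Condition on the true location of the car.
If it is behind any of doors 1, 3, 4, and 5 (prior 1/5 each): door 2 is the lowest-numbered option available, probability 1; weight (1/5)·1 = 1/5 each.
If it is behind door 2 (prior 1/5): the host opened door 2, so this case is ruled out; weight (1/5)·0 = 0.
The weights sum to 4/5.
So P(the car behind door 1 | the host opened door 2) = (1/5) / (4/5) = 1/4.

1/4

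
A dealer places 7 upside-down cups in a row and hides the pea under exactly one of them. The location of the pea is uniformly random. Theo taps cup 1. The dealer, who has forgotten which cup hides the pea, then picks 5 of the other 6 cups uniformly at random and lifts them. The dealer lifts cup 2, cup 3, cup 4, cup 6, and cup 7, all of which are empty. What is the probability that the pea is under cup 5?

Apply Bayes' rule, conditioning on where the pea actually is.
If it is under either of cups 1 and 5 (prior 1/7 each): the dealer picks exactly this set with probability 1/6 regardless, and none is the prize; weight (1/7)·(1/6) = 1/42 each.
If it is under any of cups 2, 3, 4, 6, and 7 (prior 1/7 each): that cup was opened and seen not to hold the prize — ruled out; weight (1/7)·0 = 0 each.
The weights sum to 1/21.
So P(the pea under cup 5 | the dealer opened cup 2, cup 3, cup 4, cup 6, and cup 7) = (1/42) / (1/21) = 1/2.

1/2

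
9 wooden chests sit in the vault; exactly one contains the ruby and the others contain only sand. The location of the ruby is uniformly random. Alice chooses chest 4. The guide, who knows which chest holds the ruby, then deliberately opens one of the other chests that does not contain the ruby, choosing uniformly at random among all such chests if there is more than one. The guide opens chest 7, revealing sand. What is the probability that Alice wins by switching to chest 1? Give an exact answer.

8/63

Condition on the true location of the ruby.
If it is in any of chests 1, 2, 3, 5, 6, 8, and 9 (prior 1/9 each): the guide has 7 equally likely choices, so probability 1/7; weight (1/9)·(1/7) = 1/63 each.
If it is in chest 4 (prior 1/9): the guide has 8 equally likely choices, so probability 1/8; weight (1/9)·(1/8) = 1/72.
If it is in chest 7 (prior 1/9): the guide opened chest 7, so this case is ruled out; weight (1/9)·0 = 0.
The weights sum to 1/8.
So P(the ruby in chest 1 | the guide opened chest 7) = (1/63) / (1/8) = 8/63.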